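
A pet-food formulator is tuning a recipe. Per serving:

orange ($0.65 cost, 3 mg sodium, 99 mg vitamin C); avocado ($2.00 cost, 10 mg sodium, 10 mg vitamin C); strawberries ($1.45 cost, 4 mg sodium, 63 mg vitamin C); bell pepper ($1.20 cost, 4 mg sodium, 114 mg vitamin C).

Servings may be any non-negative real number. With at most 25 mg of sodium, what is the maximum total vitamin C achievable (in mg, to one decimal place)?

Vitamin C per mg sodium: orange 33, bell pepper 28.5, strawberries 15.75, avocado 1.
With no serving limits, spend the whole sodium allowance on orange: 25 mg / 3 mg × 99 mg = 825.0 mg.

825.0 mg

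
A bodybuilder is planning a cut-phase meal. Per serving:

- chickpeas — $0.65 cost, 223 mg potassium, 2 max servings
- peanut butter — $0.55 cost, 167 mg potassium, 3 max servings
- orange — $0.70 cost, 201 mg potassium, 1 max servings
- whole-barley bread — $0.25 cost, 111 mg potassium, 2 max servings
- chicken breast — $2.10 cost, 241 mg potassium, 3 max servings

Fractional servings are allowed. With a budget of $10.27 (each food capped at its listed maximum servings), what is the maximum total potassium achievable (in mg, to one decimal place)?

Potassium per dollar: whole-barley bread 444, chickpeas 343.1, peanut butter 303.6, orange 287.1, chicken breast 114.8.
Take 2 servings of whole-barley bread: spends $0.50, +222.0 mg potassium (running total 222.0 mg).
Take 2 servings of chickpeas: spends $1.30, +446.0 mg potassium (running total 668.0 mg).
Take 3 servings of peanut butter: spends $1.65, +501.0 mg potassium (running total 1169.0 mg).
Take 1 serving of orange: spends $0.70, +201.0 mg potassium (running total 1370.0 mg).
Take 2.914 servings of chicken breast: spends $6.12, +702.3 mg potassium (running total 2072.3 mg).
Filling greedily by potassium-per-dollar is optimal for one linear limit, giving 2072.3 mg.

2072.3 mg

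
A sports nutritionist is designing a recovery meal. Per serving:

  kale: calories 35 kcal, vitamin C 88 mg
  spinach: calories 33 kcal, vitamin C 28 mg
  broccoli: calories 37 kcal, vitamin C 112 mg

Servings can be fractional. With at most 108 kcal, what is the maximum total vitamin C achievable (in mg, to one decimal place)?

326.9 mg

Vitamin C per kcal: broccoli 3.027, kale 2.514, spinach 0.8485.
With no serving limits, spend the whole calories allowance on broccoli: 108 kcal / 37 kcal × 112 mg = 326.9 mg.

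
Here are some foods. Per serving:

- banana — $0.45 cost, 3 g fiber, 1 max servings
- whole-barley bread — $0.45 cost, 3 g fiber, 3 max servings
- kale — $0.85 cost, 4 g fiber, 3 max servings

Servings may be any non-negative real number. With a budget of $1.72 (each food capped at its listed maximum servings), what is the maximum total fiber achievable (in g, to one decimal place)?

Fiber per dollar: banana 6.667, whole-barley bread 6.667, kale 4.706.
Take 1 serving of banana: spends $0.45, +3.0 g fiber (running total 3.0 g).
Take 2.822 servings of whole-barley bread: spends $1.27, +8.5 g fiber (running total 11.5 g).
Greedy by best ratio exhausts the cost allowance optimally: 11.5 g.

11.5 g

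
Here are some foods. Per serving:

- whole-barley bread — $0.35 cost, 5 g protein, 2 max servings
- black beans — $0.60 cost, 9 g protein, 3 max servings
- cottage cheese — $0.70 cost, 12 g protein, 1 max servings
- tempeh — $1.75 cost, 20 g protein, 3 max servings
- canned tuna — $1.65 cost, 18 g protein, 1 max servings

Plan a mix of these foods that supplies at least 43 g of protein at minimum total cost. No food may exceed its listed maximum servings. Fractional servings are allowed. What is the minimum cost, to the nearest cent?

$2.78

Cost per g of protein: cottage cheese $0.0583, black beans $0.0667, whole-barley bread $0.0700, tempeh $0.0875, canned tuna $0.0917.
Take 1 serving of cottage cheese: +12.0 g protein for $0.70 (total $0.70, still need 31.0 g).
Take 3 servings of black beans: +27.0 g protein for $1.80 (total $2.50, still need 4.0 g).
Take 0.8 servings of whole-barley bread: +4.0 g protein for $0.28 (total $2.78, still need 0.0 g).
Filling from the cheapest source first is optimal under one linear minimum: $2.78.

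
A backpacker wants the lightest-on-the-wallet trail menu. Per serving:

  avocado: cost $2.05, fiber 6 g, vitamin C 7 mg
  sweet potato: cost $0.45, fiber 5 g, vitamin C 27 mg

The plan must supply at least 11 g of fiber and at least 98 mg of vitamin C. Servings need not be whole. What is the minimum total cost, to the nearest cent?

A basic optimal solution has at most two foods positive. Try each food alone and each pair with both targets met exactly.
avocado only: max(11/6, 98/7) = 14 servings → $28.70.
sweet potato only: max(11/5, 98/27) = 3.63 servings → $1.63.
avocado + sweet potato with both targets exact would need a negative amount; discard.
The minimum over all feasible corners is $1.63.

$1.63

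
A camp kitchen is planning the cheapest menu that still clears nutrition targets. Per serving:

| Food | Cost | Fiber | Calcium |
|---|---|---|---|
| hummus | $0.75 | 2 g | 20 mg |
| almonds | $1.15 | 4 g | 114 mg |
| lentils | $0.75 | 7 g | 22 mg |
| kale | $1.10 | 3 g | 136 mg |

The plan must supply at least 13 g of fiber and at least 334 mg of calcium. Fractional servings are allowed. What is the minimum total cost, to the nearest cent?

This is a tiny linear program; its minimum lies at a vertex of the feasible set. List the vertices and price them.
hummus only: max(13/2, 334/20) = 16.7 servings → $12.53.
almonds only: max(13/4, 334/114) = 3.25 servings → $3.74.
lentils only: max(13/7, 334/22) = 15.18 servings → $11.39.
kale only: max(13/3, 334/136) = 4.333 servings → $4.77.
hummus + almonds with both tight: 0.9865 servings and 2.757 servings → $3.91.
hummus + lentils: intersection lies outside the first quadrant.
hummus + kale with both tight: 3.613 servings and 1.925 servings → $4.83.
almonds + lentils with both tight: 2.89 servings and 0.2056 servings → $3.48.
almonds + kale: intersection lies outside the first quadrant.
lentils + kale with both tight: 0.8646 servings and 2.316 servings → $3.20.
So the least-cost plan costs $3.20.

$3.20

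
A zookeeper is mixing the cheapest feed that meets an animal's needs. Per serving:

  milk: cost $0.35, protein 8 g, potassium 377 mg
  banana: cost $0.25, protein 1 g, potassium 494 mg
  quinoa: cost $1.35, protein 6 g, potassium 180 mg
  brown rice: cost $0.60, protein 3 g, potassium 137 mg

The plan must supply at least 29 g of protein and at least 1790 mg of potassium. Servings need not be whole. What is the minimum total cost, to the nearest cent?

Compare the cost at each extreme point of the feasible region.
milk only: max(29/8, 1790/377) = 4.748 servings → $1.66.
banana only: max(29/1, 1790/494) = 29 servings → $7.25.
quinoa only: max(29/6, 1790/180) = 9.944 servings → $13.43.
brown rice only: max(29/3, 1790/137) = 13.07 servings → $7.84.
milk + banana with both tight: 3.507 servings and 0.9474 servings → $1.46.
milk + quinoa: intersection lies outside the first quadrant.
milk + brown rice with both targets exact would need a negative amount; discard.
banana + quinoa with both tight: 1.983 servings and 4.503 servings → $6.57.
banana + brown rice with both tight: 1.039 servings and 9.32 servings → $5.85.
quinoa + brown rice with both targets exact would need a negative amount; discard.
So the least-cost plan costs $1.46.

$1.46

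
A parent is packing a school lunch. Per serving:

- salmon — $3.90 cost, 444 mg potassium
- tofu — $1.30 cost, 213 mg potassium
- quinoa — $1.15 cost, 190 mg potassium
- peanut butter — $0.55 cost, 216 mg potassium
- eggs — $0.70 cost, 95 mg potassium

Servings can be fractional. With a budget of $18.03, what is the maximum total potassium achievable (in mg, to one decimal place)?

7080.9 mg

Potassium per dollar: peanut butter 392.7, quinoa 165.2, tofu 163.8, eggs 135.7, salmon 113.8.
With no serving limits, spend the whole cost allowance on peanut butter: $18.03 / $0.55 × 216 mg = 7080.9 mg.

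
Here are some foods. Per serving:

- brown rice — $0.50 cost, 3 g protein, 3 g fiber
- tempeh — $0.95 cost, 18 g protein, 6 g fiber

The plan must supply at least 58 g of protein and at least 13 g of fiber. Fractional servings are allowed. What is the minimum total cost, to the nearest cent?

$3.06

For a min-cost LP with two ≥-constraints, a basic feasible solution has at most two positive variables.
brown rice only: max(58/3, 13/3) = 19.33 servings → $9.67.
tempeh only: max(58/18, 13/6) = 3.222 servings → $3.06.
brown rice + tempeh: intersection lies outside the first quadrant.
The minimum over all feasible corners is $3.06.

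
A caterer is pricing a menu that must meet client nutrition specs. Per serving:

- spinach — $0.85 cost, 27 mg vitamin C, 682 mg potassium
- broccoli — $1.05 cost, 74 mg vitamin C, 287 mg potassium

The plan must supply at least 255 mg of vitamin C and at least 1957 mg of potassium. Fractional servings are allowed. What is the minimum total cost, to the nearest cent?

An LP optimum is at a vertex; with two nutrient constraints at most two foods are used. Check each candidate.
spinach only: max(255/27, 1957/682) = 9.444 servings → $8.03.
broccoli only: max(255/74, 1957/287) = 6.819 servings → $7.16.
spinach + broccoli with both tight: 1.677 servings and 2.834 servings → $4.40.
Cheapest feasible corner: $4.40.

$4.40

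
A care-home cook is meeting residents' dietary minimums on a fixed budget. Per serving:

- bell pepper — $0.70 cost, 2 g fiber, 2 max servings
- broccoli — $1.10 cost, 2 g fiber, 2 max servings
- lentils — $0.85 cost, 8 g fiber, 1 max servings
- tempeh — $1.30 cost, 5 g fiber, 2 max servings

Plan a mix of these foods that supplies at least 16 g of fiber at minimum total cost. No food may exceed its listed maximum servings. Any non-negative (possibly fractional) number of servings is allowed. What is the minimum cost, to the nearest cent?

Cost per g of fiber: lentils $0.1062, tempeh $0.2600, bell pepper $0.3500, broccoli $0.5500.
Take 1 serving of lentils: +8.0 g fiber for $0.85 (total $0.85, still need 8.0 g).
Take 1.6 servings of tempeh: +8.0 g fiber for $2.08 (total $2.93, still need 0.0 g).
Greedy by cheapest-per-g is optimal for a single linear constraint, so the minimum cost is $2.93.

$2.93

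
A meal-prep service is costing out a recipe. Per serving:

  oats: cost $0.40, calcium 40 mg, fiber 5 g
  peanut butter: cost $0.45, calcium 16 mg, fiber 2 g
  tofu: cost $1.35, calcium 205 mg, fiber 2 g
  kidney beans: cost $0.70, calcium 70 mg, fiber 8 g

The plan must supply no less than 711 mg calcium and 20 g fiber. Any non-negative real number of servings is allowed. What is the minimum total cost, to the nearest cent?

oats only: max(711/40, 20/5) = 17.77 servings → $7.11.
peanut butter only: max(711/16, 20/2) = 44.44 servings → $20.00.
tofu only: max(711/205, 20/2) = 10 servings → $13.50.
kidney beans only: max(711/70, 20/8) = 10.16 servings → $7.11.
oats + peanut butter (both tight): parallel constraints — no distinct corner.
oats + tofu with both tight: 2.834 servings and 2.915 servings → $5.07.
oats + kidney beans: the both-tight solution has a negative serving — not a feasible corner.
peanut butter + tofu with both tight: 7.085 servings and 2.915 servings → $7.12.
peanut butter + kidney beans with both targets exact would need a negative amount; discard.
tofu + kidney beans with both tight: 2.859 servings and 1.785 servings → $5.11.
Cheapest feasible corner: $5.07.

$5.07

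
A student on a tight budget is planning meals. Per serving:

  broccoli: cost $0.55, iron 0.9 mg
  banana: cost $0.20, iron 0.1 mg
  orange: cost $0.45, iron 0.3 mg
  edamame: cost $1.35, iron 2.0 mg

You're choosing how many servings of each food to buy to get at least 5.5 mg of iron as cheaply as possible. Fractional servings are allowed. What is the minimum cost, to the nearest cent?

$3.36

Cost per mg of iron: broccoli $0.6111, edamame $0.6750, orange $1.5000, banana $2.0000.
With no serving limits, use only broccoli: 5.5 mg / 0.9 mg = 6.111 servings × $0.55 = $3.36.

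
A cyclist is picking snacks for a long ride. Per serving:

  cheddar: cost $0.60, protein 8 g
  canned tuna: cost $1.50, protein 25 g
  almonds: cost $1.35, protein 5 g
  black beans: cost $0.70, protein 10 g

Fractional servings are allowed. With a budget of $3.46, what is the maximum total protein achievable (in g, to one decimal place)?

Protein per dollar: canned tuna 16.67, black beans 14.29, cheddar 13.33, almonds 3.704.
With no serving limits, spend the whole cost allowance on canned tuna: $3.46 / $1.50 × 25 g = 57.7 g.

57.7 g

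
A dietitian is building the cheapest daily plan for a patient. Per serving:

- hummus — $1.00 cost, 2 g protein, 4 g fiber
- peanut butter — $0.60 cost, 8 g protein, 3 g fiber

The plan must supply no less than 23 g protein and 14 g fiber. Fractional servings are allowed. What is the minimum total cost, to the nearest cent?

$2.80

hummus only: max(23/2, 14/4) = 11.5 servings → $11.50.
peanut butter only: max(23/8, 14/3) = 4.667 servings → $2.80.
hummus + peanut butter with both tight: 1.654 servings and 2.462 servings → $3.13.
The minimum over all feasible corners is $2.80.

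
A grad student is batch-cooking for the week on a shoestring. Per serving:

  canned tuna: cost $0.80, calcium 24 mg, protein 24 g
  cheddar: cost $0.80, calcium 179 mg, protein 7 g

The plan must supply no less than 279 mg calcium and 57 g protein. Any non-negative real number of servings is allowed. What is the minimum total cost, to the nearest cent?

$2.63

Check every corner: each single food scaled to meet both minima, and each pair solved so both constraints bind.
canned tuna only: max(279/24, 57/24) = 11.62 servings → $9.30.
cheddar only: max(279/179, 57/7) = 8.143 servings → $6.51.
canned tuna + cheddar with both tight: 1.999 servings and 1.291 servings → $2.63.
So the least-cost plan costs $2.63.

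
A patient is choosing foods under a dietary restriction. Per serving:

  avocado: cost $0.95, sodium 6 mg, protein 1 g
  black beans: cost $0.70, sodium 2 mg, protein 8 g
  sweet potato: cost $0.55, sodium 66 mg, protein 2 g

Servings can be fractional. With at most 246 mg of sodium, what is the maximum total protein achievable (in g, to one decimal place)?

Protein per mg sodium: black beans 4, avocado 0.1667, sweet potato 0.0303.
With no serving limits, spend the whole sodium allowance on black beans: 246 mg / 2 mg × 8 g = 984.0 g.

984.0 g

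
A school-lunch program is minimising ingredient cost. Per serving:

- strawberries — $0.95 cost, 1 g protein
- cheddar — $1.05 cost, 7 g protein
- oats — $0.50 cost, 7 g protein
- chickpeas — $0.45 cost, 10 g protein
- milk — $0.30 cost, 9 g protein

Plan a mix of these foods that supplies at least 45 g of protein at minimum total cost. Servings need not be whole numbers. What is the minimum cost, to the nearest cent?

$1.50

Cost per g of protein: milk $0.0333, chickpeas $0.0450, oats $0.0714, cheddar $0.1500, strawberries $0.9500.
With no serving limits, use only milk: 45 g / 9 g = 5 servings × $0.30 = $1.50.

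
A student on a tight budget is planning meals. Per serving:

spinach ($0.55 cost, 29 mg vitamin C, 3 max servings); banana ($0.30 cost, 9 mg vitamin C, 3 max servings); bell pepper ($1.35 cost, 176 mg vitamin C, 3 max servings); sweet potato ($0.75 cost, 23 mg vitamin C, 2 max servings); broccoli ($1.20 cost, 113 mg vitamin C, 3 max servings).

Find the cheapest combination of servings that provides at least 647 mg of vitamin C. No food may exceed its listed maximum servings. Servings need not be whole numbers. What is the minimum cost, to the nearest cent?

Cost per mg of vitamin C: bell pepper $0.0077, broccoli $0.0106, spinach $0.0190, sweet potato $0.0326, banana $0.0333.
Take 3 servings of bell pepper: +528.0 mg vitamin C for $4.05 (total $4.05, still need 119.0 mg).
Take 1.053 servings of broccoli: +119.0 mg vitamin C for $1.26 (total $5.31, still need 0.0 mg).
Filling from the cheapest source first is optimal under one linear minimum: $5.31.

$5.31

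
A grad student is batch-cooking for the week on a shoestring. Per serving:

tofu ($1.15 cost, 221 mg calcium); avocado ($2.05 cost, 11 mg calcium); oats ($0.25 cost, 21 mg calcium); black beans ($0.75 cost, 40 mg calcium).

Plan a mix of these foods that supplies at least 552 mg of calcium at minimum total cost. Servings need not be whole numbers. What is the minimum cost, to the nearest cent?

$2.87

Cost per mg of calcium: tofu $0.0052, oats $0.0119, black beans $0.0187, avocado $0.1864.
With no serving limits, use only tofu: 552 mg / 221 mg = 2.498 servings × $1.15 = $2.87.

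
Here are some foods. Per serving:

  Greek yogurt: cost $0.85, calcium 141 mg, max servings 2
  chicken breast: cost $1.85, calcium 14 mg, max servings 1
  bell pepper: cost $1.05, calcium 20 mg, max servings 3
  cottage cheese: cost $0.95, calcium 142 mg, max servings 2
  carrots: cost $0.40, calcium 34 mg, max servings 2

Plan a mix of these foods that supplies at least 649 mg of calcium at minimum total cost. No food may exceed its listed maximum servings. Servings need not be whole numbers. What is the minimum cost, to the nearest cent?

$5.19

Cost per mg of calcium: Greek yogurt $0.0060, cottage cheese $0.0067, carrots $0.0118, bell pepper $0.0525, chicken breast $0.1321.
Take 2 servings of Greek yogurt: +282.0 mg calcium for $1.70 (total $1.70, still need 367.0 mg).
Take 2 servings of cottage cheese: +284.0 mg calcium for $1.90 (total $3.60, still need 83.0 mg).
Take 2 servings of carrots: +68.0 mg calcium for $0.80 (total $4.40, still need 15.0 mg).
Take 0.75 servings of bell pepper: +15.0 mg calcium for $0.79 (total $5.19, still need 0.0 mg).
Filling from the cheapest source first is optimal under one linear minimum: $5.19.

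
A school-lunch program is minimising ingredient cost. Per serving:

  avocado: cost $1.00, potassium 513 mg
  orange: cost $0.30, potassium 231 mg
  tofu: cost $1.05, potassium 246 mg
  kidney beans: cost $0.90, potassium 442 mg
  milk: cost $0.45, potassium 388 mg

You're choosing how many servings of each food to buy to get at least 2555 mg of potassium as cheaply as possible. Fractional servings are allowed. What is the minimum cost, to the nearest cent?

$2.96

Cost per mg of potassium: milk $0.0012, orange $0.0013, avocado $0.0019, kidney beans $0.0020, tofu $0.0043.
With no serving limits, use only milk: 2555 mg / 388 mg = 6.585 servings × $0.45 = $2.96.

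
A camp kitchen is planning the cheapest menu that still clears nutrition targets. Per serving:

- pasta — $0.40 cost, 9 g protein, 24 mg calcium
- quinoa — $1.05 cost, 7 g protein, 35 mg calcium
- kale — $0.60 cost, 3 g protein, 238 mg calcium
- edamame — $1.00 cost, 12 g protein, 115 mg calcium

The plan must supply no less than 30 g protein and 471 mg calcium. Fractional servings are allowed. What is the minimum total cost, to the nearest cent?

Check every corner: each single food scaled to meet both minima, and each pair solved so both constraints bind.
pasta only: max(30/9, 471/24) = 19.62 servings → $7.85.
quinoa only: max(30/7, 471/35) = 13.46 servings → $14.13.
kale only: max(30/3, 471/238) = 10 servings → $6.00.
edamame only: max(30/12, 471/115) = 4.096 servings → $4.10.
pasta + quinoa with both targets exact would need a negative amount; discard.
pasta + kale with both tight: 2.767 servings and 1.7 servings → $2.13.
pasta + edamame: the both-tight solution has a negative serving — not a feasible corner.
quinoa + kale with both tight: 3.669 servings and 1.439 servings → $4.72.
quinoa + edamame: intersection lies outside the first quadrant.
kale + edamame with both tight: 0.8769 servings and 2.281 servings → $2.81.
The minimum over all feasible corners is $2.13.

$2.13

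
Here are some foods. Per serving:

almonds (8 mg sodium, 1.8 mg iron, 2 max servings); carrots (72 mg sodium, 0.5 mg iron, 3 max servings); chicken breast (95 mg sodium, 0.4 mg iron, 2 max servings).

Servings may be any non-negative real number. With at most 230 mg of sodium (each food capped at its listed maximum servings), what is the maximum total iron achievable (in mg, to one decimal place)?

5.1 mg

Iron per mg sodium: almonds 0.225, carrots 0.006944, chicken breast 0.004211.
Take 2 servings of almonds: uses 16 mg sodium, +3.6 mg iron (running total 3.6 mg).
Take 2.972 servings of carrots: uses 214 mg sodium, +1.5 mg iron (running total 5.1 mg).
Greedy by best ratio exhausts the sodium allowance optimally: 5.1 mg.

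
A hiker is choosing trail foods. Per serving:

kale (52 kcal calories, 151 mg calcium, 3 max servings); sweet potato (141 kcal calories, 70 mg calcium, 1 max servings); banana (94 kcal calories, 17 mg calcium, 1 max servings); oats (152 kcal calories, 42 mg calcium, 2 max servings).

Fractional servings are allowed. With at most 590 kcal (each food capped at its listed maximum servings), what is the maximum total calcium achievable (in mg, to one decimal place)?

604.0 mg

Calcium per kcal: kale 2.904, sweet potato 0.4965, oats 0.2763, banana 0.1809.
Take 3 servings of kale: uses 156 kcal, +453.0 mg calcium (running total 453.0 mg).
Take 1 serving of sweet potato: uses 141 kcal, +70.0 mg calcium (running total 523.0 mg).
Take 1.928 servings of oats: uses 293 kcal, +81.0 mg calcium (running total 604.0 mg).
Greedy by best ratio exhausts the calories allowance optimally: 604.0 mg.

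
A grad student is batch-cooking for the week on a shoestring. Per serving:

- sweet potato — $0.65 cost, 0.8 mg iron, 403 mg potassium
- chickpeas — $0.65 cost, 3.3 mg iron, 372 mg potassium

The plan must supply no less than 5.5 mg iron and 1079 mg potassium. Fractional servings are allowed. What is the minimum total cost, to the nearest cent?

This is a tiny linear program; its minimum lies at a vertex of the feasible set. List the vertices and price them.
sweet potato only: max(5.5/0.8, 1079/403) = 6.875 servings → $4.47.
chickpeas only: max(5.5/3.3, 1079/372) = 2.901 servings → $1.89.
sweet potato + chickpeas with both tight: 1.467 servings and 1.311 servings → $1.81.
Cheapest feasible corner: $1.81.

$1.81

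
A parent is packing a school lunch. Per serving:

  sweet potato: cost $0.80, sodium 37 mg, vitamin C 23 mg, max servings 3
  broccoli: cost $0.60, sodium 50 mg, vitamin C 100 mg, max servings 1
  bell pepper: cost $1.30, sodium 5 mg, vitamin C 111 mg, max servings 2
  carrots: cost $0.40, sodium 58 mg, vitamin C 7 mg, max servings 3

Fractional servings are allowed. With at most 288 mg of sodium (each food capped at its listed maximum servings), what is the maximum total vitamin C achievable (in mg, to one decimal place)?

405.1 mg

Vitamin C per mg sodium: bell pepper 22.2, broccoli 2, sweet potato 0.6216, carrots 0.1207.
Take 2 servings of bell pepper: uses 10 mg sodium, +222.0 mg vitamin C (running total 222.0 mg).
Take 1 serving of broccoli: uses 50 mg sodium, +100.0 mg vitamin C (running total 322.0 mg).
Take 3 servings of sweet potato: uses 111 mg sodium, +69.0 mg vitamin C (running total 391.0 mg).
Take 2.017 servings of carrots: uses 117 mg sodium, +14.1 mg vitamin C (running total 405.1 mg).
Filling greedily by vitamin C-per-mg sodium is optimal for one linear limit, giving 405.1 mg.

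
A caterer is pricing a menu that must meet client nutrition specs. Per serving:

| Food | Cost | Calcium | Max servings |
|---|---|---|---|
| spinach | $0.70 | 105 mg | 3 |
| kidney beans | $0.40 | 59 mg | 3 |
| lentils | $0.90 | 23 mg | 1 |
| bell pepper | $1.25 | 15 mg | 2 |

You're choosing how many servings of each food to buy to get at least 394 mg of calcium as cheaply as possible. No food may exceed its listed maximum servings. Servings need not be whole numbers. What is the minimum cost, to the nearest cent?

$2.64

Cost per mg of calcium: spinach $0.0067, kidney beans $0.0068, lentils $0.0391, bell pepper $0.0833.
Take 3 servings of spinach: +315.0 mg calcium for $2.10 (total $2.10, still need 79.0 mg).
Take 1.339 servings of kidney beans: +79.0 mg calcium for $0.54 (total $2.64, still need 0.0 mg).
Greedy by cheapest-per-mg is optimal for a single linear constraint, so the minimum cost is $2.64.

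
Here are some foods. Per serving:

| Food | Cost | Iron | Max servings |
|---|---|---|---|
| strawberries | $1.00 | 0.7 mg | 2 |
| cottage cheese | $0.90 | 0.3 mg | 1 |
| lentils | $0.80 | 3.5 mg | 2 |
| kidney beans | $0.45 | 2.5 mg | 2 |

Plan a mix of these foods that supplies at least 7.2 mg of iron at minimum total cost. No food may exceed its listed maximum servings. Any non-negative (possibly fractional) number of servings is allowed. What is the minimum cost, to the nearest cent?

Cost per mg of iron: kidney beans $0.1800, lentils $0.2286, strawberries $1.4286, cottage cheese $3.0000.
Take 2 servings of kidney beans: +5.0 mg iron for $0.90 (total $0.90, still need 2.2 mg).
Take 0.6286 servings of lentils: +2.2 mg iron for $0.50 (total $1.40, still need 0.0 mg).
Greedy by cheapest-per-mg is optimal for a single linear constraint, so the minimum cost is $1.40.

$1.40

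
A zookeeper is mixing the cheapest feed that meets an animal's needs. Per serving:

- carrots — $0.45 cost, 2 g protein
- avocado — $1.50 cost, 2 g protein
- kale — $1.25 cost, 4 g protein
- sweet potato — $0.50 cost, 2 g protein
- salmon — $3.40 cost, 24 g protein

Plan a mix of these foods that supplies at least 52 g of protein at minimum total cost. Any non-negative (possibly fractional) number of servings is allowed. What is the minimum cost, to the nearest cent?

$7.37

Cost per g of protein: salmon $0.1417, carrots $0.2250, sweet potato $0.2500, kale $0.3125, avocado $0.7500.
With no serving limits, use only salmon: 52 g / 24 g = 2.167 servings × $3.40 = $7.37.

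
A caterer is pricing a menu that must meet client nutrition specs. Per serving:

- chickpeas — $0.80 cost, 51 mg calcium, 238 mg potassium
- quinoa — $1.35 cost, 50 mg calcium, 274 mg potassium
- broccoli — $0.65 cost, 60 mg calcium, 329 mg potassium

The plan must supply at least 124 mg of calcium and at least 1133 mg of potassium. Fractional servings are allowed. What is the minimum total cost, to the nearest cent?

Minimising a linear cost over {calcium ≥ 124, potassium ≥ 1133, servings ≥ 0} — the optimum is at a vertex, using one or two foods.
chickpeas only: max(124/51, 1133/238) = 4.761 servings → $3.81.
quinoa only: max(124/50, 1133/274) = 4.135 servings → $5.58.
broccoli only: max(124/60, 1133/329) = 3.444 servings → $2.24.
chickpeas + quinoa with both targets exact would need a negative amount; discard.
chickpeas + broccoli with both targets exact would need a negative amount; discard.
quinoa + broccoli: intersection lies outside the first quadrant.
Cheapest feasible corner: $2.24.

$2.24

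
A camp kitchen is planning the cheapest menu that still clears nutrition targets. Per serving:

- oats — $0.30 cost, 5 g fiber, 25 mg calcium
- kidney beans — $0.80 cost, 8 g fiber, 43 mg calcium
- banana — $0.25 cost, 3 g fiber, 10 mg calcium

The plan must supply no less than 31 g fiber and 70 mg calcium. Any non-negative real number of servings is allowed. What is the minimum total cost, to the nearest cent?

$1.86

oats only: max(31/5, 70/25) = 6.2 servings → $1.86.
kidney beans only: max(31/8, 70/43) = 3.875 servings → $3.10.
banana only: max(31/3, 70/10) = 10.33 servings → $2.58.
oats + kidney beans: the both-tight solution has a negative serving — not a feasible corner.
oats + banana with both targets exact would need a negative amount; discard.
kidney beans + banana: intersection lies outside the first quadrant.
Cheapest feasible corner: $1.86.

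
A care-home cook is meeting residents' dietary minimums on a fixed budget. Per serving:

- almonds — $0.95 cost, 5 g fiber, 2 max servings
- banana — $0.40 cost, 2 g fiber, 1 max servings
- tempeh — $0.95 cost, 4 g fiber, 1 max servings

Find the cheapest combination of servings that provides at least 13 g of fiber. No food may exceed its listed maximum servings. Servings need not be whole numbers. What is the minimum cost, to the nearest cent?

$2.54

Cost per g of fiber: almonds $0.1900, banana $0.2000, tempeh $0.2375.
Take 2 servings of almonds: +10.0 g fiber for $1.90 (total $1.90, still need 3.0 g).
Take 1 serving of banana: +2.0 g fiber for $0.40 (total $2.30, still need 1.0 g).
Take 0.25 servings of tempeh: +1.0 g fiber for $0.24 (total $2.54, still need 0.0 g).
Filling from the cheapest source first is optimal under one linear minimum: $2.54.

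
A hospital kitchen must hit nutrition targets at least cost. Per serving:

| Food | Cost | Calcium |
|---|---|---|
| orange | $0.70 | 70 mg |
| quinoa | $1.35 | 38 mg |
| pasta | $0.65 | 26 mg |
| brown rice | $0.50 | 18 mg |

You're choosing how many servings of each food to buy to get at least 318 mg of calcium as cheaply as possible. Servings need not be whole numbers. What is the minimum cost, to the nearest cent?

Cost per mg of calcium: orange $0.0100, pasta $0.0250, brown rice $0.0278, quinoa $0.0355.
With no serving limits, use only orange: 318 mg / 70 mg = 4.543 servings × $0.70 = $3.18.

$3.18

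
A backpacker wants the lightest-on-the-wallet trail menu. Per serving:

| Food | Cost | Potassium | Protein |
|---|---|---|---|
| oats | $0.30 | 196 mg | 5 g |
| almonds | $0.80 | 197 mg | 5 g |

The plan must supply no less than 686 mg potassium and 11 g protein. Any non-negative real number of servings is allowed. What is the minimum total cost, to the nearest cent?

A basic optimal solution has at most two foods positive. Try each food alone and each pair with both targets met exactly.
oats only: max(686/196, 11/5) = 3.5 servings → $1.05.
almonds only: max(686/197, 11/5) = 3.482 servings → $2.79.
oats + almonds: the both-tight solution has a negative serving — not a feasible corner.
Cheapest feasible corner: $1.05.

$1.05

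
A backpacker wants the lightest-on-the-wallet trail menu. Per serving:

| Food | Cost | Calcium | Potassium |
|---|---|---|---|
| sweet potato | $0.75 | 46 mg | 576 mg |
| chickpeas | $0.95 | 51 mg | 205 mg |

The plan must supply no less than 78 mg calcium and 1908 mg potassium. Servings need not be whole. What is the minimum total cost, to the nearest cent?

$2.48

The cheapest plan sits at a corner of the feasible region — with two constraints it uses at most two foods.
sweet potato only: max(78/46, 1908/576) = 3.312 servings → $2.48.
chickpeas only: max(78/51, 1908/205) = 9.307 servings → $8.84.
sweet potato + chickpeas: the both-tight solution has a negative serving — not a feasible corner.
The minimum over all feasible corners is $2.48.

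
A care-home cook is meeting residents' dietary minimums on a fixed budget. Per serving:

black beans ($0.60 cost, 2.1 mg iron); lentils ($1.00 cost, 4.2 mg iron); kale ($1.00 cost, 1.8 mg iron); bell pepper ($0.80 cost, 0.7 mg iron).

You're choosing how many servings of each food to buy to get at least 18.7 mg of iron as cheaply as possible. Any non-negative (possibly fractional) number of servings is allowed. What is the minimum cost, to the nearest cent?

Cost per mg of iron: lentils $0.2381, black beans $0.2857, kale $0.5556, bell pepper $1.1429.
With no serving limits, use only lentils: 18.7 mg / 4.2 mg = 4.452 servings × $1.00 = $4.45.

$4.45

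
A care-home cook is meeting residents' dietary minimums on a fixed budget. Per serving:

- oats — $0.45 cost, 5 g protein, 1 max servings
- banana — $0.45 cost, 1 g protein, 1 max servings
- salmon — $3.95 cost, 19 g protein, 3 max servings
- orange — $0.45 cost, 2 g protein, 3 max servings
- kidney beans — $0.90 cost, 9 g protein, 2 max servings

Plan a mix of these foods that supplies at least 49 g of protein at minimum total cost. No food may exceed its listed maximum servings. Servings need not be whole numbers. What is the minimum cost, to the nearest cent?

Cost per g of protein: oats $0.0900, kidney beans $0.1000, salmon $0.2079, orange $0.2250, banana $0.4500.
Take 1 serving of oats: +5.0 g protein for $0.45 (total $0.45, still need 44.0 g).
Take 2 servings of kidney beans: +18.0 g protein for $1.80 (total $2.25, still need 26.0 g).
Take 1.368 servings of salmon: +26.0 g protein for $5.41 (total $7.66, still need 0.0 g).
Greedy by cheapest-per-g is optimal for a single linear constraint, so the minimum cost is $7.66.

$7.66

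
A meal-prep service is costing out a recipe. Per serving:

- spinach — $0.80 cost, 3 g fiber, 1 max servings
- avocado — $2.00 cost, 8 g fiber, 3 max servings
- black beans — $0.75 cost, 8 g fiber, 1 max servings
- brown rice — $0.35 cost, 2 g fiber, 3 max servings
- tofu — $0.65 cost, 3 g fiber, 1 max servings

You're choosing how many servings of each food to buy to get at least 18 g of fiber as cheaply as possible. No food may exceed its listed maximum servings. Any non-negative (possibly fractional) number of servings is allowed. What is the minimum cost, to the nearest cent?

Cost per g of fiber: black beans $0.0938, brown rice $0.1750, tofu $0.2167, avocado $0.2500, spinach $0.2667.
Take 1 serving of black beans: +8.0 g fiber for $0.75 (total $0.75, still need 10.0 g).
Take 3 servings of brown rice: +6.0 g fiber for $1.05 (total $1.80, still need 4.0 g).
Take 1 serving of tofu: +3.0 g fiber for $0.65 (total $2.45, still need 1.0 g).
Take 0.125 servings of avocado: +1.0 g fiber for $0.25 (total $2.70, still need 0.0 g).
Filling from the cheapest source first is optimal under one linear minimum: $2.70.

$2.70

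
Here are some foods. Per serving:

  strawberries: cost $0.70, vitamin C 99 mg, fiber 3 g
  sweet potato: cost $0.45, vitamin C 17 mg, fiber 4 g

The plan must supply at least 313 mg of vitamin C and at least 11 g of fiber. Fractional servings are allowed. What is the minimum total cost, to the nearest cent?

$2.36

Two binding constraints pin down two serving amounts, so the optimal mix uses at most two foods. The candidates are each food alone (scaled to the tighter of vitamin C/fiber) and each pair with both constraints tight.
strawberries only: max(313/99, 11/3) = 3.667 servings → $2.57.
sweet potato only: max(313/17, 11/4) = 18.41 servings → $8.29.
strawberries + sweet potato with both tight: 3.087 servings and 0.4348 servings → $2.36.
Cheapest feasible corner: $2.36.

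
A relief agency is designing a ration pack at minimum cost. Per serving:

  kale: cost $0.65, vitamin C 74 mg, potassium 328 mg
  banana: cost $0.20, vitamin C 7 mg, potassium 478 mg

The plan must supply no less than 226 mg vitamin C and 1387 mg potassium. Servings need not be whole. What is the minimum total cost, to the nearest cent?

Minimising a linear cost over {vitamin C ≥ 226, potassium ≥ 1387, servings ≥ 0} — the optimum is at a vertex, using one or two foods.
kale only: max(226/74, 1387/328) = 4.229 servings → $2.75.
banana only: max(226/7, 1387/478) = 32.29 servings → $6.46.
kale + banana with both tight: 2.973 servings and 0.862 servings → $2.10.
The minimum over all feasible corners is $2.10.

$2.10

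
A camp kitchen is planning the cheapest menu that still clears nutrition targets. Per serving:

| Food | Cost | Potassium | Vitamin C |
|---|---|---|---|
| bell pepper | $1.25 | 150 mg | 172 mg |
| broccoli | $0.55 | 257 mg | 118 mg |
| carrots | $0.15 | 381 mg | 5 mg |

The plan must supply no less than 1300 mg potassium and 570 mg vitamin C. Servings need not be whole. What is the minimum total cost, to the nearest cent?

At the optimum either one food covers both requirements or two foods hit both targets exactly; no other combination can be cheaper.
bell pepper only: max(1300/150, 570/172) = 8.667 servings → $10.83.
broccoli only: max(1300/257, 570/118) = 5.058 servings → $2.78.
carrots only: max(1300/381, 570/5) = 114 servings → $17.10.
bell pepper + broccoli with both targets exact would need a negative amount; discard.
bell pepper + carrots with both tight: 3.252 servings and 2.132 servings → $4.38.
broccoli + carrots with both tight: 4.824 servings and 0.1582 servings → $2.68.
Cheapest feasible corner: $2.68.

$2.68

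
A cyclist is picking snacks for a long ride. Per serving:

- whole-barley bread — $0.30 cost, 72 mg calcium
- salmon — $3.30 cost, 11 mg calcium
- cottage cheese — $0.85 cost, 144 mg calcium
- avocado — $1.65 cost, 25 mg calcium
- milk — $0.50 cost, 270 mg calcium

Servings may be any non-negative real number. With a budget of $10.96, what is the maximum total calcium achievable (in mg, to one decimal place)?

Calcium per dollar: milk 540, whole-barley bread 240, cottage cheese 169.4, avocado 15.15, salmon 3.333.
With no serving limits, spend the whole cost allowance on milk: $10.96 / $0.50 × 270 mg = 5918.4 mg.

5918.4 mg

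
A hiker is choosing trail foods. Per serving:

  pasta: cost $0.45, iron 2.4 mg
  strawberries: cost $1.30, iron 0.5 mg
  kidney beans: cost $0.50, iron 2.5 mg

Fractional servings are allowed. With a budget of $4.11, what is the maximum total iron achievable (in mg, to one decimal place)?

Iron per dollar: pasta 5.333, kidney beans 5, strawberries 0.3846.
With no serving limits, spend the whole cost allowance on pasta: $4.11 / $0.45 × 2.4 mg = 21.9 mg.

21.9 mg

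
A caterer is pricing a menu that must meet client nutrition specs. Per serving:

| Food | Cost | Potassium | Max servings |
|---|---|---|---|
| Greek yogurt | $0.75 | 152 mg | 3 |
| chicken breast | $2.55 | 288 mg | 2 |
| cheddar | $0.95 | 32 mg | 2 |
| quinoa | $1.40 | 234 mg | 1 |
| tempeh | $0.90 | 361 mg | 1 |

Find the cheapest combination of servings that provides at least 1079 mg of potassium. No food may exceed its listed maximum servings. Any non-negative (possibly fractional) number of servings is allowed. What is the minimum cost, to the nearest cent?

Cost per mg of potassium: tempeh $0.0025, Greek yogurt $0.0049, quinoa $0.0060, chicken breast $0.0089, cheddar $0.0297.
Take 1 serving of tempeh: +361.0 mg potassium for $0.90 (total $0.90, still need 718.0 mg).
Take 3 servings of Greek yogurt: +456.0 mg potassium for $2.25 (total $3.15, still need 262.0 mg).
Take 1 serving of quinoa: +234.0 mg potassium for $1.40 (total $4.55, still need 28.0 mg).
Take 0.09722 servings of chicken breast: +28.0 mg potassium for $0.25 (total $4.80, still need 0.0 mg).
Filling from the cheapest source first is optimal under one linear minimum: $4.80.

$4.80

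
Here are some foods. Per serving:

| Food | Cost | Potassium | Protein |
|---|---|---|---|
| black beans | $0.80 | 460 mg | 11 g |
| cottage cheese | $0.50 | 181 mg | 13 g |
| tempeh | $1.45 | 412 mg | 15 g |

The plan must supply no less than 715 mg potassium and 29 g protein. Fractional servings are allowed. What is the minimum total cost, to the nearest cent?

$1.50

Compare the cost at each extreme point of the feasible region.
black beans only: max(715/460, 29/11) = 2.636 servings → $2.11.
cottage cheese only: max(715/181, 29/13) = 3.95 servings → $1.98.
tempeh only: max(715/412, 29/15) = 1.933 servings → $2.80.
black beans + cottage cheese with both tight: 1.014 servings and 1.373 servings → $1.50.
black beans + tempeh: intersection lies outside the first quadrant.
cottage cheese + tempeh with both tight: 0.4631 servings and 1.532 servings → $2.45.
So the least-cost plan costs $1.50.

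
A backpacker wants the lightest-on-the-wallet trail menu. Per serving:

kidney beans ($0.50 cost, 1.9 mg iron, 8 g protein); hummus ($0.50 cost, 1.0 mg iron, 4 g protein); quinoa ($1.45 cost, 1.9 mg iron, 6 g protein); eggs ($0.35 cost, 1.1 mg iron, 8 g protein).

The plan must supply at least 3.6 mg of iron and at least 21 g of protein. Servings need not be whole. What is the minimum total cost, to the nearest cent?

$1.05

Check every corner: each single food scaled to meet both minima, and each pair solved so both constraints bind.
kidney beans only: max(3.6/1.9, 21/8) = 2.625 servings → $1.31.
hummus only: max(3.6/1.0, 21/4) = 5.25 servings → $2.62.
quinoa only: max(3.6/1.9, 21/6) = 3.5 servings → $5.08.
eggs only: max(3.6/1.1, 21/8) = 3.273 servings → $1.15.
kidney beans + hummus with both targets exact would need a negative amount; discard.
kidney beans + quinoa: intersection lies outside the first quadrant.
kidney beans + eggs with both tight: 0.8906 servings and 1.734 servings → $1.05.
hummus + quinoa: the both-tight solution has a negative serving — not a feasible corner.
hummus + eggs with both tight: 1.583 servings and 1.833 servings → $1.43.
quinoa + eggs with both tight: 0.6628 servings and 2.128 servings → $1.71.
The minimum over all feasible corners is $1.05.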